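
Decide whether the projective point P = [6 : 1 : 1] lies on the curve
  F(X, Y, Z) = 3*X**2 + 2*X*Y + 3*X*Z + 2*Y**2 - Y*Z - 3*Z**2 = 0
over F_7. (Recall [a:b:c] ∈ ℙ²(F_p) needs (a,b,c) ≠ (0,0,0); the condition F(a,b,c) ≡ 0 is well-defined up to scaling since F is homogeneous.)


F(6,1,1) ≡ 3 (mod 7); P is NOT on the curve.

Evaluate F(6, 1, 1) term-by-term (mod 7).
  3*X**2 ↦ 3·36·1·1 = 108
  2*X*Y ↦ 2·6·1·1 = 12
  3*X*Z ↦ 3·6·1·1 = 18
  2*Y**2 ↦ 2·1·1·1 = 2
  -Y*Z ↦ -1·1·1·1 = -1
  -3*Z**2 ↦ -3·1·1·1 = -3
Sum: F(6, 1, 1) = (108) + (12) + (18) + (2) + (-1) + (-3) = 136.
Reducing mod 7: 136 ≡ 3 (mod 7).
Since F(a, b, c) ≡ 3 ≠ 0 (mod 7), P does NOT lie on the curve.


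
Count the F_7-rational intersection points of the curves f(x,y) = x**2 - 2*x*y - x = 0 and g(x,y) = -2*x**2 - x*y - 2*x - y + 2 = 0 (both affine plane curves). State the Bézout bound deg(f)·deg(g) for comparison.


Common zeros: {(0, 2), (4, 5), (5, 2)}; count = 3; Bézout bound = 4.

deg(f) = 2, deg(g) = 2, so Bézout bound = 4.
Scan x ∈ F_7. For each x, list the y ∈ F_7 with f(x, y) ≡ 0 and those with g(x, y) ≡ 0 (mod 7); the common zeros in that column are the intersection.
  x = 0: f ≡ 0 at y ∈ {0, 1, 2, 3, 4, 5, 6}; g ≡ 0 at y ∈ {2}; common: {2}.
  x = 1: f ≡ 0 at y ∈ {0}; g ≡ 0 at y ∈ {6}; common: ∅.
  x = 2: f ≡ 0 at y ∈ {4}; g ≡ 0 at y ∈ {6}; common: ∅.
  x = 3: f ≡ 0 at y ∈ {1}; g ≡ 0 at y ∈ {5}; common: ∅.
  x = 4: f ≡ 0 at y ∈ {5}; g ≡ 0 at y ∈ {5}; common: {5}.
  x = 5: f ≡ 0 at y ∈ {2}; g ≡ 0 at y ∈ {2}; common: {2}.
  x = 6: f ≡ 0 at y ∈ {6}; g ≡ 0 at y ∈ ∅; common: ∅.
Collecting: common zeros = {(0, 2), (4, 5), (5, 2)}, so the count is 3.
Comparison with the Bézout bound: 3 ≤ 4 = deg(f)·deg(g), as expected for curves with no common component (the affine F_7-count falls short of the bound because intersections may lie at infinity, over extension fields, or carry multiplicity).


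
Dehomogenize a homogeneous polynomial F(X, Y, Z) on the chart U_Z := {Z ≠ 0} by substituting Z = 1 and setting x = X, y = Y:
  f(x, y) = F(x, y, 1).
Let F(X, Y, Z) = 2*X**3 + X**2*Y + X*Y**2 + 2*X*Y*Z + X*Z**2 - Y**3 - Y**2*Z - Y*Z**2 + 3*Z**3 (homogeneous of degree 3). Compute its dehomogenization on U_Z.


f(x, y) = 2*x**3 + x**2*y + x*y**2 + 2*x*y + x - y**3 - y**2 - y + 3

On U_Z we set Z = 1. Each monomial c·X^i·Y^j·Z^k in F becomes c·x^i·y^j·1^k = c·x^i·y^j.
Substituting Z = 1: F(X, Y, 1) = 2*x**3 + x**2*y + x*y**2 + 2*x*y + x - y**3 - y**2 - y + 3.
Note: deg(f) ≤ deg(F) = 3; strict inequality happens when F is divisible by Z (lost terms).


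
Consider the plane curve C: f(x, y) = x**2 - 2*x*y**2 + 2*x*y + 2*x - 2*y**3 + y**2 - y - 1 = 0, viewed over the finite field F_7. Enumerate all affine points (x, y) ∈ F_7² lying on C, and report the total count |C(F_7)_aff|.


Affine F_7-points: {(0, 3), (0, 5), (1, 1), (2, 0), (3, 0), (3, 3), (3, 5), (4, 1), (4, 2), (4, 4), (5, 2)}; count = 11.

For each of the 49 pairs (x, y) ∈ F_7², evaluate f(x, y) mod 7. Record the zeros.
  x = 0: [0↦6, 1↦4, 2↦6, 3↦0, 4↦2, 5↦0, 6↦3]  zeros at y ∈ {3, 5}
  x = 1: [0↦2, 1↦0, 2↦5, 3↦5, 4↦2, 5↦5, 6↦2]  zeros at y ∈ {1}
  x = 2: [0↦0, 1↦5, 2↦6, 3↦5, 4↦4, 5↦5, 6↦3]  zeros at y ∈ {0}
  x = 3: [0↦0, 1↦5, 2↦2, 3↦0, 4↦1, 5↦0, 6↦6]  zeros at y ∈ {0, 3, 5}
  x = 4: [0↦2, 1↦0, 2↦0, 3↦4, 4↦0, 5↦4, 6↦4]  zeros at y ∈ {1, 2, 4}
  x = 5: [0↦6, 1↦4, 2↦0, 3↦3, 4↦1, 5↦3, 6↦4]  zeros at y ∈ {2}
  x = 6: [0↦5, 1↦3, 2↦2, 3↦4, 4↦4, 5↦4, 6↦6]  zeros at y ∈ ∅
Collecting zeros: affine points = {(0, 3), (0, 5), (1, 1), (2, 0), (3, 0), (3, 3), (3, 5), (4, 1), (4, 2), (4, 4), (5, 2)}.
Total count |C(F_7)_aff| = 11.


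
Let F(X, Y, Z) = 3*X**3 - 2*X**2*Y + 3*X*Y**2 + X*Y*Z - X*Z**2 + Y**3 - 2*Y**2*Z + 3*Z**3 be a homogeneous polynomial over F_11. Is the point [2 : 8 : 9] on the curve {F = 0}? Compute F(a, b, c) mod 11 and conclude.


F(2,8,9) ≡ 3 (mod 11); P is NOT on the curve.

Evaluate F(2, 8, 9) term-by-term (mod 11).
  3*X**3 ↦ 3·8·1·1 = 24
  -2*X**2*Y ↦ -2·4·8·1 = -64
  3*X*Y**2 ↦ 3·2·64·1 = 384
  X*Y*Z ↦ 1·2·8·9 = 144
  -X*Z**2 ↦ -1·2·1·81 = -162
  Y**3 ↦ 1·1·512·1 = 512
  -2*Y**2*Z ↦ -2·1·64·9 = -1152
  3*Z**3 ↦ 3·1·1·729 = 2187
Sum: F(2, 8, 9) = (24) + (-64) + (384) + (144) + (-162) + (512) + (-1152) + (2187) = 1873.
Reducing mod 11: 1873 ≡ 3 (mod 11).
Since F(a, b, c) ≡ 3 ≠ 0 (mod 11), P does NOT lie on the curve.


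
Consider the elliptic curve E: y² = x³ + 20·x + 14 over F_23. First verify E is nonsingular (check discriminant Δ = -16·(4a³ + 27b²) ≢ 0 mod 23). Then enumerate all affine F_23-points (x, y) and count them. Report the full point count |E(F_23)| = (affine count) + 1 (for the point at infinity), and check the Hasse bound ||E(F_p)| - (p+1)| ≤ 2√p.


Affine points = {(1, 9), (1, 14), (2, 4), (2, 19), (3, 3), (3, 20), (5, 3), (5, 20), (9, 7), (9, 16), (10, 8), (10, 15), (11, 1), (11, 22), (12, 2), (12, 21), (14, 5), (14, 18), (15, 3), (15, 20), (17, 0), (19, 10), (19, 13), (21, 9), (21, 14), (22, 4), (22, 19)}; affine count = 27; |E(F_23)| = 28.

Discriminant check: Δ ∝ 4a³ + 27b² = 4·20³ + 27·14² = 4·8000 + 27·196 ≡ 9 (mod 23). Nonzero ⇒ E is nonsingular.
For each x ∈ F_23, compute rhs = x³ + 20·x + 14 mod 23, then count y ∈ F_23 with y² ≡ rhs.
  x = 0: rhs = 14, matching y values: none (0 points).
  x = 1: rhs = 12, matching y values: 9, 14 (2 points).
  x = 2: rhs = 16, matching y values: 4, 19 (2 points).
  x = 3: rhs = 9, matching y values: 3, 20 (2 points).
  x = 4: rhs = 20, matching y values: none (0 points).
  x = 5: rhs = 9, matching y values: 3, 20 (2 points).
  x = 6: rhs = 5, matching y values: none (0 points).
  x = 7: rhs = 14, matching y values: none (0 points).
  x = 8: rhs = 19, matching y values: none (0 points).
  x = 9: rhs = 3, matching y values: 7, 16 (2 points).
  x = 10: rhs = 18, matching y values: 8, 15 (2 points).
  x = 11: rhs = 1, matching y values: 1, 22 (2 points).
  x = 12: rhs = 4, matching y values: 2, 21 (2 points).
  x = 13: rhs = 10, matching y values: none (0 points).
  x = 14: rhs = 2, matching y values: 5, 18 (2 points).
  x = 15: rhs = 9, matching y values: 3, 20 (2 points).
  x = 16: rhs = 14, matching y values: none (0 points).
  x = 17: rhs = 0, matching y values: 0 (1 points).
  x = 18: rhs = 19, matching y values: none (0 points).
  x = 19: rhs = 8, matching y values: 10, 13 (2 points).
  x = 20: rhs = 19, matching y values: none (0 points).
  x = 21: rhs = 12, matching y values: 9, 14 (2 points).
  x = 22: rhs = 16, matching y values: 4, 19 (2 points).
Total affine count: 27.
Full point count |E(F_23)| = 27 + 1 = 28.
Hasse bound: |28 − (23+1)| = |4| = 4 ≤ 2√23 ≈ 9.5917 ✓.


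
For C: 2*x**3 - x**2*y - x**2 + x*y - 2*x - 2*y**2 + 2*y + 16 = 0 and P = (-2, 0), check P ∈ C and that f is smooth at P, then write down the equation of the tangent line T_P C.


Tangent line at P: 26*x - 4*y + 52 = 0.

Step 1: f(-2, 0) = 0, so P lies on C.
Step 2: partial derivatives
  f_x(x, y) = 6*x**2 - 2*x*y - 2*x + y - 2, f_y(x, y) = -x**2 + x - 4*y + 2.
  f_x(P) = 26, f_y(P) = -4 (gradient nonzero, so P is smooth).
Step 3: tangent line at P: 26·(x − -2) + -4·(y − 0) = 0.
Expanding: 26*x - 4*y + 52 = 0.


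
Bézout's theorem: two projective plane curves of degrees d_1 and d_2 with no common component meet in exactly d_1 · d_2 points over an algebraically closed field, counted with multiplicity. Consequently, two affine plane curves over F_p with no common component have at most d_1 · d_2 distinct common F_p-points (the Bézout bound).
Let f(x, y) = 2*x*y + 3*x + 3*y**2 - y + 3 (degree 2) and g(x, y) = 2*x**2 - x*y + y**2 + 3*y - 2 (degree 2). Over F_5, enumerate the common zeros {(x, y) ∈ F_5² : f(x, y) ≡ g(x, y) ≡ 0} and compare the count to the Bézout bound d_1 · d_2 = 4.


Common zeros: {(4, 0), (4, 1)}; count = 2; Bézout bound = 4.

deg(f) = 2, deg(g) = 2, so Bézout bound = 4.
Scan x ∈ F_5. For each x, list the y ∈ F_5 with f(x, y) ≡ 0 and those with g(x, y) ≡ 0 (mod 5); the common zeros in that column are the intersection.
  x = 0: f ≡ 0 at y ∈ {1}; g ≡ 0 at y ∈ ∅; common: ∅.
  x = 1: f ≡ 0 at y ∈ {1, 2}; g ≡ 0 at y ∈ {0, 3}; common: ∅.
  x = 2: f ≡ 0 at y ∈ {1, 3}; g ≡ 0 at y ∈ ∅; common: ∅.
  x = 3: f ≡ 0 at y ∈ {1, 4}; g ≡ 0 at y ∈ {2, 3}; common: ∅.
  x = 4: f ≡ 0 at y ∈ {0, 1}; g ≡ 0 at y ∈ {0, 1}; common: {0, 1}.
Collecting: common zeros = {(4, 0), (4, 1)}, so the count is 2.
Comparison with the Bézout bound: 2 ≤ 4 = deg(f)·deg(g), as expected for curves with no common component (the affine F_5-count falls short of the bound because intersections may lie at infinity, over extension fields, or carry multiplicity).


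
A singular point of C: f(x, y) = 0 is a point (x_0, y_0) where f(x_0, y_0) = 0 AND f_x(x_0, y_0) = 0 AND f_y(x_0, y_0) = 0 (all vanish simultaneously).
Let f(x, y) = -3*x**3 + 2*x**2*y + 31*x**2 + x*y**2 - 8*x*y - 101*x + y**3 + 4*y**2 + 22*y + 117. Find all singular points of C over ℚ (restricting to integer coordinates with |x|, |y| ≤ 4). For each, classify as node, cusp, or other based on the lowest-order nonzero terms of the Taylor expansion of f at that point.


Singular points: {(3, -2)}; classification: cusp.

Compute partial derivatives:
  f_x = -9*x**2 + 4*x*y + 62*x + y**2 - 8*y - 101.
  f_y = 2*x**2 + 2*x*y - 8*x + 3*y**2 + 8*y + 22.
Scan x_0 ∈ {−4, ..., 4}. For each x_0, f_y(x_0, y) is a polynomial in y; find its integer roots y ∈ {−4, ..., 4}, then test f_x and f at those candidates.
  x = -4: f_y(-4, y) = 3*y**2 + 86; no integer root y with |y| ≤ 4.
  x = -3: f_y(-3, y) = 3*y**2 + 2*y + 64; no integer root y with |y| ≤ 4.
  x = -2: f_y(-2, y) = 3*y**2 + 4*y + 46; no integer root y with |y| ≤ 4.
  x = -1: f_y(-1, y) = 3*y**2 + 6*y + 32; no integer root y with |y| ≤ 4.
  x = 0: f_y(0, y) = 3*y**2 + 8*y + 22; no integer root y with |y| ≤ 4.
  x = 1: f_y(1, y) = 3*y**2 + 10*y + 16; no integer root y with |y| ≤ 4.
  x = 2: f_y(2, y) = 3*y**2 + 12*y + 14; no integer root y with |y| ≤ 4.
  x = 3: f_y(3, y) = 3*y**2 + 14*y + 16; vanishes at y ∈ {-2}. (3, -2): f_x = 0, f = 0 — SINGULAR.
  x = 4: f_y(4, y) = 3*y**2 + 16*y + 22; no integer root y with |y| ≤ 4.
Only singular point on the grid: (3, -2).
Classify: substitute x = 3 + u, y = -2 + v and expand: f = -3*u**3 + 2*u**2*v + u*v**2 + v**3 + v**2.
No constant or linear terms (consistent with a singular point). Quadratic part: v**2. Cubic part: -3*u**3 + 2*u**2*v + u*v**2 + v**3.
The quadratic part v**2 is a perfect square, so there is a single (double) tangent line v = 0, i.e. y = -2. Restricting the cubic part to that line (v = 0) leaves -3*u**3 ≠ 0, so f is not divisible by v and the branch is v² ≈ 3*u**3 to lowest order — this is a cusp.
Classification: cusp.


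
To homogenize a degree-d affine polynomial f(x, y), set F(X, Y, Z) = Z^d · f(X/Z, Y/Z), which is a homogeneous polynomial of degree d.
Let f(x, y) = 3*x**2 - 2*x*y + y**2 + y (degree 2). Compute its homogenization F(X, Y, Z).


F(X, Y, Z) = 3*X**2 - 2*X*Y + Y**2 + Y*Z

deg(f) = 2.
Substitute x = X/Z, y = Y/Z into f, then multiply by Z^2.
  monomial 3·x^2·y^0 ↦ 3·X^2·Y^0·Z^0.
  monomial -2·x^1·y^1 ↦ -2·X^1·Y^1·Z^0.
  monomial 1·x^0·y^2 ↦ 1·X^0·Y^2·Z^0.
  monomial 1·x^0·y^1 ↦ 1·X^0·Y^1·Z^1.
Collecting: F(X, Y, Z) = 3*X**2 - 2*X*Y + Y**2 + Y*Z.


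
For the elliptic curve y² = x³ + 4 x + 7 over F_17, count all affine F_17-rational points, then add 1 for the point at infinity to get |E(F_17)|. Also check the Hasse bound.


Affine points = {(4, 6), (4, 11), (5, 4), (5, 13), (6, 3), (6, 14), (7, 2), (7, 15), (12, 7), (12, 10), (14, 6), (14, 11), (15, 5), (15, 12), (16, 6), (16, 11)}; affine count = 16; |E(F_17)| = 17.

Discriminant check: Δ ∝ 4a³ + 27b² = 4·4³ + 27·7² = 4·64 + 27·49 ≡ 15 (mod 17). Nonzero ⇒ E is nonsingular.
For each x ∈ F_17, compute rhs = x³ + 4·x + 7 mod 17, then count y ∈ F_17 with y² ≡ rhs.
  x = 0: rhs = 7, matching y values: none (0 points).
  x = 1: rhs = 12, matching y values: none (0 points).
  x = 2: rhs = 6, matching y values: none (0 points).
  x = 3: rhs = 12, matching y values: none (0 points).
  x = 4: rhs = 2, matching y values: 6, 11 (2 points).
  x = 5: rhs = 16, matching y values: 4, 13 (2 points).
  x = 6: rhs = 9, matching y values: 3, 14 (2 points).
  x = 7: rhs = 4, matching y values: 2, 15 (2 points).
  x = 8: rhs = 7, matching y values: none (0 points).
  x = 9: rhs = 7, matching y values: none (0 points).
  x = 10: rhs = 10, matching y values: none (0 points).
  x = 11: rhs = 5, matching y values: none (0 points).
  x = 12: rhs = 15, matching y values: 7, 10 (2 points).
  x = 13: rhs = 12, matching y values: none (0 points).
  x = 14: rhs = 2, matching y values: 6, 11 (2 points).
  x = 15: rhs = 8, matching y values: 5, 12 (2 points).
  x = 16: rhs = 2, matching y values: 6, 11 (2 points).
Total affine count: 16.
Full point count |E(F_17)| = 16 + 1 = 17.
Hasse bound: |17 − (17+1)| = |-1| = 1 ≤ 2√17 ≈ 8.2462 ✓.


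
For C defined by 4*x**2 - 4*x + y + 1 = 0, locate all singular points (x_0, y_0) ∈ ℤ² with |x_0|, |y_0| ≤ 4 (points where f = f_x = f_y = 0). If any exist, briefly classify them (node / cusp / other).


No singular points in the scanned grid; C is smooth there.

Compute partial derivatives:
  f_x = 8*x - 4.
  f_y = 1.
f_y = 1 is a nonzero constant, so f_y never vanishes: no point (x, y) can satisfy f = f_x = f_y = 0. In particular no (x, y) ∈ {−4, ..., 4}² is singular; the curve is smooth.


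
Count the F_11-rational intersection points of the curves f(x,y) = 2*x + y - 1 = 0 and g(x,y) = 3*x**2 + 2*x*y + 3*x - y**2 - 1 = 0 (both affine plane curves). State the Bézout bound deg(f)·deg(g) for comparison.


Common zeros: ∅; count = 0; Bézout bound = 2.

deg(f) = 1, deg(g) = 2, so Bézout bound = 2.
Scan x ∈ F_11. For each x, list the y ∈ F_11 with f(x, y) ≡ 0 and those with g(x, y) ≡ 0 (mod 11); the common zeros in that column are the intersection.
  x = 0: f ≡ 0 at y ∈ {1}; g ≡ 0 at y ∈ ∅; common: ∅.
  x = 1: f ≡ 0 at y ∈ {10}; g ≡ 0 at y ∈ ∅; common: ∅.
  x = 2: f ≡ 0 at y ∈ {8}; g ≡ 0 at y ∈ ∅; common: ∅.
  x = 3: f ≡ 0 at y ∈ {6}; g ≡ 0 at y ∈ {3}; common: ∅.
  x = 4: f ≡ 0 at y ∈ {4}; g ≡ 0 at y ∈ {1, 7}; common: ∅.
  x = 5: f ≡ 0 at y ∈ {2}; g ≡ 0 at y ∈ {3, 7}; common: ∅.
  x = 6: f ≡ 0 at y ∈ {0}; g ≡ 0 at y ∈ ∅; common: ∅.
  x = 7: f ≡ 0 at y ∈ {9}; g ≡ 0 at y ∈ ∅; common: ∅.
  x = 8: f ≡ 0 at y ∈ {7}; g ≡ 0 at y ∈ {6, 10}; common: ∅.
  x = 9: f ≡ 0 at y ∈ {5}; g ≡ 0 at y ∈ {1, 6}; common: ∅.
  x = 10: f ≡ 0 at y ∈ {3}; g ≡ 0 at y ∈ {10}; common: ∅.
Collecting: common zeros = ∅, so the count is 0.
Comparison with the Bézout bound: 0 ≤ 2 = deg(f)·deg(g), as expected for curves with no common component (the affine F_11-count falls short of the bound because intersections may lie at infinity, over extension fields, or carry multiplicity).


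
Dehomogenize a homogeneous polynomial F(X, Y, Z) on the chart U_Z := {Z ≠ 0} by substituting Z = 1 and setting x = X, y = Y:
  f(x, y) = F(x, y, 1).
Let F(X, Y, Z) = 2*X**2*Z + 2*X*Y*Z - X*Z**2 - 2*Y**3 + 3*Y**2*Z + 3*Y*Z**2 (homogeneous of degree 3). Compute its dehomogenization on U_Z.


f(x, y) = 2*x**2 + 2*x*y - x - 2*y**3 + 3*y**2 + 3*y

On U_Z we set Z = 1. Each monomial c·X^i·Y^j·Z^k in F becomes c·x^i·y^j·1^k = c·x^i·y^j.
Substituting Z = 1: F(X, Y, 1) = 2*x**2 + 2*x*y - x - 2*y**3 + 3*y**2 + 3*y.
Note: deg(f) ≤ deg(F) = 3; strict inequality happens when F is divisible by Z (lost terms).


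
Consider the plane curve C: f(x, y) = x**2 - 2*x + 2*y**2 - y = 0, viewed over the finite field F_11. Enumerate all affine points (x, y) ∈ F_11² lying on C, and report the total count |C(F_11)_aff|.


Affine F_11-points: {(0, 0), (0, 6), (1, 1), (1, 5), (2, 0), (2, 6), (4, 7), (4, 10), (9, 7), (9, 10)}; count = 10.

For each of the 121 pairs (x, y) ∈ F_11², evaluate f(x, y) mod 11. Record the zeros.
  x = 0: [0↦0, 1↦1, 2↦6, 3↦4, 4↦6, 5↦1, 6↦0, 7↦3, 8↦10, 9↦10, 10↦3]  zeros at y ∈ {0, 6}
  x = 1: [0↦10, 1↦0, 2↦5, 3↦3, 4↦5, 5↦0, 6↦10, 7↦2, 8↦9, 9↦9, 10↦2]  zeros at y ∈ {1, 5}
  x = 2: [0↦0, 1↦1, 2↦6, 3↦4, 4↦6, 5↦1, 6↦0, 7↦3, 8↦10, 9↦10, 10↦3]  zeros at y ∈ {0, 6}
  x = 3: [0↦3, 1↦4, 2↦9, 3↦7, 4↦9, 5↦4, 6↦3, 7↦6, 8↦2, 9↦2, 10↦6]  zeros at y ∈ ∅
  x = 4: [0↦8, 1↦9, 2↦3, 3↦1, 4↦3, 5↦9, 6↦8, 7↦0, 8↦7, 9↦7, 10↦0]  zeros at y ∈ {7, 10}
  x = 5: [0↦4, 1↦5, 2↦10, 3↦8, 4↦10, 5↦5, 6↦4, 7↦7, 8↦3, 9↦3, 10↦7]  zeros at y ∈ ∅
  x = 6: [0↦2, 1↦3, 2↦8, 3↦6, 4↦8, 5↦3, 6↦2, 7↦5, 8↦1, 9↦1, 10↦5]  zeros at y ∈ ∅
  x = 7: [0↦2, 1↦3, 2↦8, 3↦6, 4↦8, 5↦3, 6↦2, 7↦5, 8↦1, 9↦1, 10↦5]  zeros at y ∈ ∅
  x = 8: [0↦4, 1↦5, 2↦10, 3↦8, 4↦10, 5↦5, 6↦4, 7↦7, 8↦3, 9↦3, 10↦7]  zeros at y ∈ ∅
  x = 9: [0↦8, 1↦9, 2↦3, 3↦1, 4↦3, 5↦9, 6↦8, 7↦0, 8↦7, 9↦7, 10↦0]  zeros at y ∈ {7, 10}
  x = 10: [0↦3, 1↦4, 2↦9, 3↦7, 4↦9, 5↦4, 6↦3, 7↦6, 8↦2, 9↦2, 10↦6]  zeros at y ∈ ∅
Collecting zeros: affine points = {(0, 0), (0, 6), (1, 1), (1, 5), (2, 0), (2, 6), (4, 7), (4, 10), (9, 7), (9, 10)}.
Total count |C(F_11)_aff| = 10.


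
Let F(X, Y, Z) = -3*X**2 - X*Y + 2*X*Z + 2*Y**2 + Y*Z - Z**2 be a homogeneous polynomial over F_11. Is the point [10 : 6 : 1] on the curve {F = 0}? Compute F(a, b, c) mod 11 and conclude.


F(10,6,1) ≡ 1 (mod 11); P is NOT on the curve.

Evaluate F(10, 6, 1) term-by-term (mod 11).
  -3*X**2 ↦ -3·100·1·1 = -300
  -X*Y ↦ -1·10·6·1 = -60
  2*X*Z ↦ 2·10·1·1 = 20
  2*Y**2 ↦ 2·1·36·1 = 72
  Y*Z ↦ 1·1·6·1 = 6
  -Z**2 ↦ -1·1·1·1 = -1
Sum: F(10, 6, 1) = (-300) + (-60) + (20) + (72) + (6) + (-1) = -263.
Reducing mod 11: -263 ≡ 1 (mod 11).
Since F(a, b, c) ≡ 1 ≠ 0 (mod 11), P does NOT lie on the curve.


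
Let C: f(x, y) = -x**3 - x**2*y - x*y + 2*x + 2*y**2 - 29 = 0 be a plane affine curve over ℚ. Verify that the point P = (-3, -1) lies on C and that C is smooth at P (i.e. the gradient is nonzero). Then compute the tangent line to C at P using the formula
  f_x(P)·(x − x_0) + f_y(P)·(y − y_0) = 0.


Tangent line at P: -30*x - 10*y - 100 = 0.

Step 1: f(-3, -1) = 0, so P lies on C.
Step 2: partial derivatives
  f_x(x, y) = -3*x**2 - 2*x*y - y + 2, f_y(x, y) = -x**2 - x + 4*y.
  f_x(P) = -30, f_y(P) = -10 (gradient nonzero, so P is smooth).
Step 3: tangent line at P: -30·(x − -3) + -10·(y − -1) = 0.
Expanding: -30*x - 10*y - 100 = 0.


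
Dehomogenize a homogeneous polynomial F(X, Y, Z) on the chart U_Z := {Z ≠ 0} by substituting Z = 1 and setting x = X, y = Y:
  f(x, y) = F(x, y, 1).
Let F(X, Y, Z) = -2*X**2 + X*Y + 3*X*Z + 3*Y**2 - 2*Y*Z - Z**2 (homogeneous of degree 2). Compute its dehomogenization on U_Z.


f(x, y) = -2*x**2 + x*y + 3*x + 3*y**2 - 2*y - 1

On U_Z we set Z = 1. Each monomial c·X^i·Y^j·Z^k in F becomes c·x^i·y^j·1^k = c·x^i·y^j.
Substituting Z = 1: F(X, Y, 1) = -2*x**2 + x*y + 3*x + 3*y**2 - 2*y - 1.
Note: deg(f) ≤ deg(F) = 2; strict inequality happens when F is divisible by Z (lost terms).


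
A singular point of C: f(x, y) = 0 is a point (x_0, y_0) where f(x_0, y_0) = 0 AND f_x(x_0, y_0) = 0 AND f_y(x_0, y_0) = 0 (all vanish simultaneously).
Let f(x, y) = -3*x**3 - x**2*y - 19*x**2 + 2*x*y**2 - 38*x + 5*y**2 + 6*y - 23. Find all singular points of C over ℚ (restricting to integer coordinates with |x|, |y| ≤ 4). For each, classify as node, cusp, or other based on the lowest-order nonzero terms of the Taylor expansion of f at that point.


Singular points: {(-2, -1)}; classification: cusp.

Compute partial derivatives:
  f_x = -9*x**2 - 2*x*y - 38*x + 2*y**2 - 38.
  f_y = -x**2 + 4*x*y + 10*y + 6.
Scan x_0 ∈ {−4, ..., 4}. For each x_0, f_y(x_0, y) is a polynomial in y; find its integer roots y ∈ {−4, ..., 4}, then test f_x and f at those candidates.
  x = -4: f_y(-4, y) = -6*y - 10; no integer root y with |y| ≤ 4.
  x = -3: f_y(-3, y) = -2*y - 3; no integer root y with |y| ≤ 4.
  x = -2: f_y(-2, y) = 2*y + 2; vanishes at y ∈ {-1}. (-2, -1): f_x = 0, f = 0 — SINGULAR.
  x = -1: f_y(-1, y) = 6*y + 5; no integer root y with |y| ≤ 4.
  x = 0: f_y(0, y) = 10*y + 6; no integer root y with |y| ≤ 4.
  x = 1: f_y(1, y) = 14*y + 5; no integer root y with |y| ≤ 4.
  x = 2: f_y(2, y) = 18*y + 2; no integer root y with |y| ≤ 4.
  x = 3: f_y(3, y) = 22*y - 3; no integer root y with |y| ≤ 4.
  x = 4: f_y(4, y) = 26*y - 10; no integer root y with |y| ≤ 4.
Only singular point on the grid: (-2, -1).
Classify: substitute x = -2 + u, y = -1 + v and expand: f = -3*u**3 - u**2*v + 2*u*v**2 + v**2.
No constant or linear terms (consistent with a singular point). Quadratic part: v**2. Cubic part: -3*u**3 - u**2*v + 2*u*v**2.
The quadratic part v**2 is a perfect square, so there is a single (double) tangent line v = 0, i.e. y = -1. Restricting the cubic part to that line (v = 0) leaves -3*u**3 ≠ 0, so f is not divisible by v and the branch is v² ≈ 3*u**3 to lowest order — this is a cusp.
Classification: cusp.


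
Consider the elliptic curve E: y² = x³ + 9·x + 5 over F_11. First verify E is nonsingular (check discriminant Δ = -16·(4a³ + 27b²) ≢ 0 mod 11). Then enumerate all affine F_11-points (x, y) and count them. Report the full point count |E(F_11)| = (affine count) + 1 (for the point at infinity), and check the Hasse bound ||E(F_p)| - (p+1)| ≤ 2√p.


Affine points = {(0, 4), (0, 7), (1, 2), (1, 9), (2, 3), (2, 8), (3, 2), (3, 9), (6, 0), (7, 2), (7, 9), (9, 1), (9, 10)}; affine count = 13; |E(F_11)| = 14.

Discriminant check: Δ ∝ 4a³ + 27b² = 4·9³ + 27·5² = 4·729 + 27·25 ≡ 5 (mod 11). Nonzero ⇒ E is nonsingular.
For each x ∈ F_11, compute rhs = x³ + 9·x + 5 mod 11, then count y ∈ F_11 with y² ≡ rhs.
  x = 0: rhs = 5, matching y values: 4, 7 (2 points).
  x = 1: rhs = 4, matching y values: 2, 9 (2 points).
  x = 2: rhs = 9, matching y values: 3, 8 (2 points).
  x = 3: rhs = 4, matching y values: 2, 9 (2 points).
  x = 4: rhs = 6, matching y values: none (0 points).
  x = 5: rhs = 10, matching y values: none (0 points).
  x = 6: rhs = 0, matching y values: 0 (1 points).
  x = 7: rhs = 4, matching y values: 2, 9 (2 points).
  x = 8: rhs = 6, matching y values: none (0 points).
  x = 9: rhs = 1, matching y values: 1, 10 (2 points).
  x = 10: rhs = 6, matching y values: none (0 points).
Total affine count: 13.
Full point count |E(F_11)| = 13 + 1 = 14.
Hasse bound: |14 − (11+1)| = |2| = 2 ≤ 2√11 ≈ 6.6332 ✓.


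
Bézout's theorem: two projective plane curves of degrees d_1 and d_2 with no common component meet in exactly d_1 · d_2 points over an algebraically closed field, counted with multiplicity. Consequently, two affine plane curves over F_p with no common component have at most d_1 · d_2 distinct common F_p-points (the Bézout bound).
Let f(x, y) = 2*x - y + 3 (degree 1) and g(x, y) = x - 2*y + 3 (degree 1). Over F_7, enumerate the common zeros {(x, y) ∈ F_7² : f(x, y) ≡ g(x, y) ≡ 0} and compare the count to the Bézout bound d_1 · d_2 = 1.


Common zeros: {(6, 1)}; count = 1; Bézout bound = 1.

deg(f) = 1, deg(g) = 1, so Bézout bound = 1.
Scan x ∈ F_7. For each x, list the y ∈ F_7 with f(x, y) ≡ 0 and those with g(x, y) ≡ 0 (mod 7); the common zeros in that column are the intersection.
  x = 0: f ≡ 0 at y ∈ {3}; g ≡ 0 at y ∈ {5}; common: ∅.
  x = 1: f ≡ 0 at y ∈ {5}; g ≡ 0 at y ∈ {2}; common: ∅.
  x = 2: f ≡ 0 at y ∈ {0}; g ≡ 0 at y ∈ {6}; common: ∅.
  x = 3: f ≡ 0 at y ∈ {2}; g ≡ 0 at y ∈ {3}; common: ∅.
  x = 4: f ≡ 0 at y ∈ {4}; g ≡ 0 at y ∈ {0}; common: ∅.
  x = 5: f ≡ 0 at y ∈ {6}; g ≡ 0 at y ∈ {4}; common: ∅.
  x = 6: f ≡ 0 at y ∈ {1}; g ≡ 0 at y ∈ {1}; common: {1}.
Collecting: common zeros = {(6, 1)}, so the count is 1.
Comparison with the Bézout bound: 1 ≤ 1 = deg(f)·deg(g), as expected for curves with no common component (the bound is attained).


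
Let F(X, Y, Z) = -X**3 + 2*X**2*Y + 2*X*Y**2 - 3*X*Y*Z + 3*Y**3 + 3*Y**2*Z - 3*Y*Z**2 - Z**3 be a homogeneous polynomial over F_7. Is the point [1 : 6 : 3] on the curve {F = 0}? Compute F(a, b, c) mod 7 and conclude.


F(1,6,3) ≡ 0 (mod 7); P is on the curve.

Evaluate F(1, 6, 3) term-by-term (mod 7).
  -X**3 ↦ -1·1·1·1 = -1
  2*X**2*Y ↦ 2·1·6·1 = 12
  2*X*Y**2 ↦ 2·1·36·1 = 72
  -3*X*Y*Z ↦ -3·1·6·3 = -54
  3*Y**3 ↦ 3·1·216·1 = 648
  3*Y**2*Z ↦ 3·1·36·3 = 324
  -3*Y*Z**2 ↦ -3·1·6·9 = -162
  -Z**3 ↦ -1·1·1·27 = -27
Sum: F(1, 6, 3) = (-1) + (12) + (72) + (-54) + (648) + (324) + (-162) + (-27) = 812.
Reducing mod 7: 812 ≡ 0 (mod 7).
Since F(a, b, c) ≡ 0 (mod 7), P lies on the curve.


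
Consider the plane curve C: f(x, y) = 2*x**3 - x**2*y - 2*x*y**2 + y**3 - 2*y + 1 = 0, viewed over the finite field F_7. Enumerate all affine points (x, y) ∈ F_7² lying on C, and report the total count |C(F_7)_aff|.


Affine F_7-points: {(0, 1), (1, 5), (2, 4), (3, 4), (4, 4), (6, 3)}; count = 6.

For each of the 49 pairs (x, y) ∈ F_7², evaluate f(x, y) mod 7. Record the zeros.
  x = 0: [0↦1, 1↦0, 2↦5, 3↦1, 4↦1, 5↦4, 6↦2]  zeros at y ∈ {1}
  x = 1: [0↦3, 1↦6, 2↦4, 3↦3, 4↦2, 5↦0, 6↦3]  zeros at y ∈ {5}
  x = 2: [0↦3, 1↦1, 2↦4, 3↦4, 4↦0, 5↦5, 6↦4]  zeros at y ∈ {4}
  x = 3: [0↦6, 1↦4, 2↦3, 3↦2, 4↦0, 5↦3, 6↦3]  zeros at y ∈ {4}
  x = 4: [0↦3, 1↦6, 2↦6, 3↦2, 4↦0, 5↦6, 6↦5]  zeros at y ∈ {4}
  x = 5: [0↦6, 1↦5, 2↦4, 3↦2, 4↦5, 5↦5, 6↦1]  zeros at y ∈ ∅
  x = 6: [0↦6, 1↦6, 2↦2, 3↦0, 4↦6, 5↦5, 6↦3]  zeros at y ∈ {3}
Collecting zeros: affine points = {(0, 1), (1, 5), (2, 4), (3, 4), (4, 4), (6, 3)}.
Total count |C(F_7)_aff| = 6.


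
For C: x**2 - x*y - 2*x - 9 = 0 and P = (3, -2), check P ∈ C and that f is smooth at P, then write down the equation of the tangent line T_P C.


Tangent line at P: 6*x - 3*y - 24 = 0.

Step 1: f(3, -2) = 0, so P lies on C.
Step 2: partial derivatives
  f_x(x, y) = 2*x - y - 2, f_y(x, y) = -x.
  f_x(P) = 6, f_y(P) = -3 (gradient nonzero, so P is smooth).
Step 3: tangent line at P: 6·(x − 3) + -3·(y − -2) = 0.
Expanding: 6*x - 3*y - 24 = 0.


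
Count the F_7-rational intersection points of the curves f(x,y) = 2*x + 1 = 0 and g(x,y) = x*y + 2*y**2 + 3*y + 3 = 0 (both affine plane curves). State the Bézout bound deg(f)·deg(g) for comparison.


Common zeros: ∅; count = 0; Bézout bound = 2.

deg(f) = 1, deg(g) = 2, so Bézout bound = 2.
Scan x ∈ F_7. For each x, list the y ∈ F_7 with f(x, y) ≡ 0 and those with g(x, y) ≡ 0 (mod 7); the common zeros in that column are the intersection.
  x = 0: f ≡ 0 at y ∈ ∅; g ≡ 0 at y ∈ ∅; common: ∅.
  x = 1: f ≡ 0 at y ∈ ∅; g ≡ 0 at y ∈ ∅; common: ∅.
  x = 2: f ≡ 0 at y ∈ ∅; g ≡ 0 at y ∈ {2, 6}; common: ∅.
  x = 3: f ≡ 0 at y ∈ {0, 1, 2, 3, 4, 5, 6}; g ≡ 0 at y ∈ ∅; common: ∅.
  x = 4: f ≡ 0 at y ∈ ∅; g ≡ 0 at y ∈ {3, 4}; common: ∅.
  x = 5: f ≡ 0 at y ∈ ∅; g ≡ 0 at y ∈ ∅; common: ∅.
  x = 6: f ≡ 0 at y ∈ ∅; g ≡ 0 at y ∈ {1, 5}; common: ∅.
Collecting: common zeros = ∅, so the count is 0.
Comparison with the Bézout bound: 0 ≤ 2 = deg(f)·deg(g), as expected for curves with no common component (the affine F_7-count falls short of the bound because intersections may lie at infinity, over extension fields, or carry multiplicity).


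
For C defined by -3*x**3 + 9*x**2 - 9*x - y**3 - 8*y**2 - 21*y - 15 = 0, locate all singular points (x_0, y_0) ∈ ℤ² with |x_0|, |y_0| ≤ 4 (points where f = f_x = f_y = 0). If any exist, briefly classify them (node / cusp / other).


Singular points: {(1, -3)}; classification: cusp.

Compute partial derivatives:
  f_x = -9*x**2 + 18*x - 9.
  f_y = -3*y**2 - 16*y - 21.
Scan x_0 ∈ {−4, ..., 4}. For each x_0, f_y(x_0, y) is a polynomial in y; find its integer roots y ∈ {−4, ..., 4}, then test f_x and f at those candidates.
  x = -4: f_y(-4, y) = -3*y**2 - 16*y - 21; vanishes at y ∈ {-3}. (-4, -3): f_x = -225 ≠ 0.
  x = -3: f_y(-3, y) = -3*y**2 - 16*y - 21; vanishes at y ∈ {-3}. (-3, -3): f_x = -144 ≠ 0.
  x = -2: f_y(-2, y) = -3*y**2 - 16*y - 21; vanishes at y ∈ {-3}. (-2, -3): f_x = -81 ≠ 0.
  x = -1: f_y(-1, y) = -3*y**2 - 16*y - 21; vanishes at y ∈ {-3}. (-1, -3): f_x = -36 ≠ 0.
  x = 0: f_y(0, y) = -3*y**2 - 16*y - 21; vanishes at y ∈ {-3}. (0, -3): f_x = -9 ≠ 0.
  x = 1: f_y(1, y) = -3*y**2 - 16*y - 21; vanishes at y ∈ {-3}. (1, -3): f_x = 0, f = 0 — SINGULAR.
  x = 2: f_y(2, y) = -3*y**2 - 16*y - 21; vanishes at y ∈ {-3}. (2, -3): f_x = -9 ≠ 0.
  x = 3: f_y(3, y) = -3*y**2 - 16*y - 21; vanishes at y ∈ {-3}. (3, -3): f_x = -36 ≠ 0.
  x = 4: f_y(4, y) = -3*y**2 - 16*y - 21; vanishes at y ∈ {-3}. (4, -3): f_x = -81 ≠ 0.
Only singular point on the grid: (1, -3).
Classify: substitute x = 1 + u, y = -3 + v and expand: f = -3*u**3 - v**3 + v**2.
No constant or linear terms (consistent with a singular point). Quadratic part: v**2. Cubic part: -3*u**3 - v**3.
The quadratic part v**2 is a perfect square, so there is a single (double) tangent line v = 0, i.e. y = -3. Restricting the cubic part to that line (v = 0) leaves -3*u**3 ≠ 0, so f is not divisible by v and the branch is v² ≈ 3*u**3 to lowest order — this is a cusp.
Classification: cusp.


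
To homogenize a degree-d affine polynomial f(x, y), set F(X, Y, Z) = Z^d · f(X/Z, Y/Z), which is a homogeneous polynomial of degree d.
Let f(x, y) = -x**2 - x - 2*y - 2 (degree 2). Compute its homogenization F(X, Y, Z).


F(X, Y, Z) = -X**2 - X*Z - 2*Y*Z - 2*Z**2

deg(f) = 2.
Substitute x = X/Z, y = Y/Z into f, then multiply by Z^2.
  monomial -1·x^2·y^0 ↦ -1·X^2·Y^0·Z^0.
  monomial -1·x^1·y^0 ↦ -1·X^1·Y^0·Z^1.
  monomial -2·x^0·y^1 ↦ -2·X^0·Y^1·Z^1.
  monomial -2·x^0·y^0 ↦ -2·X^0·Y^0·Z^2.
Collecting: F(X, Y, Z) = -X**2 - X*Z - 2*Y*Z - 2*Z**2.


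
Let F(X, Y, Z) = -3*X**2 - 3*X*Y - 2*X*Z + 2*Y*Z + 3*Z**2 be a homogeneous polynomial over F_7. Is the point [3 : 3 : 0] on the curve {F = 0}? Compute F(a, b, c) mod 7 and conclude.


F(3,3,0) ≡ 2 (mod 7); P is NOT on the curve.

Evaluate F(3, 3, 0) term-by-term (mod 7).
  -3*X**2 ↦ -3·9·1·1 = -27
  -3*X*Y ↦ -3·3·3·1 = -27
  -2*X*Z ↦ -2·3·1·0 = 0
  2*Y*Z ↦ 2·1·3·0 = 0
  3*Z**2 ↦ 3·1·1·0 = 0
Sum: F(3, 3, 0) = (-27) + (-27) + (0) + (0) + (0) = -54.
Reducing mod 7: -54 ≡ 2 (mod 7).
Since F(a, b, c) ≡ 2 ≠ 0 (mod 7), P does NOT lie on the curve.


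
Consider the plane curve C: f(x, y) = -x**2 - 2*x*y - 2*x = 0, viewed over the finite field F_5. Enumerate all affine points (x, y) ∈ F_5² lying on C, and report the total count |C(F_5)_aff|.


Affine F_5-points: {(0, 0), (0, 1), (0, 2), (0, 3), (0, 4), (1, 1), (2, 3), (3, 0), (4, 2)}; count = 9.

For each of the 25 pairs (x, y) ∈ F_5², evaluate f(x, y) mod 5. Record the zeros.
  x = 0: [0↦0, 1↦0, 2↦0, 3↦0, 4↦0]  zeros at y ∈ {0, 1, 2, 3, 4}
  x = 1: [0↦2, 1↦0, 2↦3, 3↦1, 4↦4]  zeros at y ∈ {1}
  x = 2: [0↦2, 1↦3, 2↦4, 3↦0, 4↦1]  zeros at y ∈ {3}
  x = 3: [0↦0, 1↦4, 2↦3, 3↦2, 4↦1]  zeros at y ∈ {0}
  x = 4: [0↦1, 1↦3, 2↦0, 3↦2, 4↦4]  zeros at y ∈ {2}
Collecting zeros: affine points = {(0, 0), (0, 1), (0, 2), (0, 3), (0, 4), (1, 1), (2, 3), (3, 0), (4, 2)}.
Total count |C(F_5)_aff| = 9.


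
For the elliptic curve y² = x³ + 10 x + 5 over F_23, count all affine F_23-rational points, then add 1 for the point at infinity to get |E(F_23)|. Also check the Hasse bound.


Affine points = {(1, 4), (1, 19), (3, 4), (3, 19), (7, 2), (7, 21), (10, 1), (10, 22), (12, 6), (12, 17), (13, 3), (13, 20), (16, 11), (16, 12), (19, 4), (19, 19), (21, 0)}; affine count = 17; |E(F_23)| = 18.

Discriminant check: Δ ∝ 4a³ + 27b² = 4·10³ + 27·5² = 4·1000 + 27·25 ≡ 6 (mod 23). Nonzero ⇒ E is nonsingular.
For each x ∈ F_23, compute rhs = x³ + 10·x + 5 mod 23, then count y ∈ F_23 with y² ≡ rhs.
  x = 0: rhs = 5, matching y values: none (0 points).
  x = 1: rhs = 16, matching y values: 4, 19 (2 points).
  x = 2: rhs = 10, matching y values: none (0 points).
  x = 3: rhs = 16, matching y values: 4, 19 (2 points).
  x = 4: rhs = 17, matching y values: none (0 points).
  x = 5: rhs = 19, matching y values: none (0 points).
  x = 6: rhs = 5, matching y values: none (0 points).
  x = 7: rhs = 4, matching y values: 2, 21 (2 points).
  x = 8: rhs = 22, matching y values: none (0 points).
  x = 9: rhs = 19, matching y values: none (0 points).
  x = 10: rhs = 1, matching y values: 1, 22 (2 points).
  x = 11: rhs = 20, matching y values: none (0 points).
  x = 12: rhs = 13, matching y values: 6, 17 (2 points).
  x = 13: rhs = 9, matching y values: 3, 20 (2 points).
  x = 14: rhs = 14, matching y values: none (0 points).
  x = 15: rhs = 11, matching y values: none (0 points).
  x = 16: rhs = 6, matching y values: 11, 12 (2 points).
  x = 17: rhs = 5, matching y values: none (0 points).
  x = 18: rhs = 14, matching y values: none (0 points).
  x = 19: rhs = 16, matching y values: 4, 19 (2 points).
  x = 20: rhs = 17, matching y values: none (0 points).
  x = 21: rhs = 0, matching y values: 0 (1 points).
  x = 22: rhs = 17, matching y values: none (0 points).
Total affine count: 17.
Full point count |E(F_23)| = 17 + 1 = 18.
Hasse bound: |18 − (23+1)| = |-6| = 6 ≤ 2√23 ≈ 9.5917 ✓.


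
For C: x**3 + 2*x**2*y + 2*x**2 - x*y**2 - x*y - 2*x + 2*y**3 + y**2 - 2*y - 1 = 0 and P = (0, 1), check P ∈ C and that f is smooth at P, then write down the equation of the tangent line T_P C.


Tangent line at P: -4*x + 6*y - 6 = 0.

Step 1: f(0, 1) = 0, so P lies on C.
Step 2: partial derivatives
  f_x(x, y) = 3*x**2 + 4*x*y + 4*x - y**2 - y - 2, f_y(x, y) = 2*x**2 - 2*x*y - x + 6*y**2 + 2*y - 2.
  f_x(P) = -4, f_y(P) = 6 (gradient nonzero, so P is smooth).
Step 3: tangent line at P: -4·(x − 0) + 6·(y − 1) = 0.
Expanding: -4*x + 6*y - 6 = 0.


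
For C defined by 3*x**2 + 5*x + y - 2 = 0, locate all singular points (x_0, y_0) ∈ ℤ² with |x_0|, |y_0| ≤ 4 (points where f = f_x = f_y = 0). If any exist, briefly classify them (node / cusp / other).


No singular points in the scanned grid; C is smooth there.

Compute partial derivatives:
  f_x = 6*x + 5.
  f_y = 1.
f_y = 1 is a nonzero constant, so f_y never vanishes: no point (x, y) can satisfy f = f_x = f_y = 0. In particular no (x, y) ∈ {−4, ..., 4}² is singular; the curve is smooth.


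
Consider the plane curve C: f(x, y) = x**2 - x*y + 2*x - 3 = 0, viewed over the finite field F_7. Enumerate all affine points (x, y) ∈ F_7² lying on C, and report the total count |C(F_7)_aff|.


Affine F_7-points: {(1, 0), (2, 6), (3, 4), (4, 0), (5, 5), (6, 4)}; count = 6.

For each of the 49 pairs (x, y) ∈ F_7², evaluate f(x, y) mod 7. Record the zeros.
  x = 0: [0↦4, 1↦4, 2↦4, 3↦4, 4↦4, 5↦4, 6↦4]  zeros at y ∈ ∅
  x = 1: [0↦0, 1↦6, 2↦5, 3↦4, 4↦3, 5↦2, 6↦1]  zeros at y ∈ {0}
  x = 2: [0↦5, 1↦3, 2↦1, 3↦6, 4↦4, 5↦2, 6↦0]  zeros at y ∈ {6}
  x = 3: [0↦5, 1↦2, 2↦6, 3↦3, 4↦0, 5↦4, 6↦1]  zeros at y ∈ {4}
  x = 4: [0↦0, 1↦3, 2↦6, 3↦2, 4↦5, 5↦1, 6↦4]  zeros at y ∈ {0}
  x = 5: [0↦4, 1↦6, 2↦1, 3↦3, 4↦5, 5↦0, 6↦2]  zeros at y ∈ {5}
  x = 6: [0↦3, 1↦4, 2↦5, 3↦6, 4↦0, 5↦1, 6↦2]  zeros at y ∈ {4}
Collecting zeros: affine points = {(1, 0), (2, 6), (3, 4), (4, 0), (5, 5), (6, 4)}.
Total count |C(F_7)_aff| = 6.


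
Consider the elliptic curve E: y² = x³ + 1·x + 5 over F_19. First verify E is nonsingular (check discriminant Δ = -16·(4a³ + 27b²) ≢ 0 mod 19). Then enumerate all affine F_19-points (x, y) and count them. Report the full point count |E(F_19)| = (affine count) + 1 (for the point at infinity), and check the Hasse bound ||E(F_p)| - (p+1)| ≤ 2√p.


Affine points = {(0, 9), (0, 10), (1, 8), (1, 11), (3, 4), (3, 15), (4, 4), (4, 15), (11, 6), (11, 13), (12, 4), (12, 15), (13, 7), (13, 12)}; affine count = 14; |E(F_19)| = 15.

Discriminant check: Δ ∝ 4a³ + 27b² = 4·1³ + 27·5² = 4·1 + 27·25 ≡ 14 (mod 19). Nonzero ⇒ E is nonsingular.
For each x ∈ F_19, compute rhs = x³ + 1·x + 5 mod 19, then count y ∈ F_19 with y² ≡ rhs.
  x = 0: rhs = 5, matching y values: 9, 10 (2 points).
  x = 1: rhs = 7, matching y values: 8, 11 (2 points).
  x = 2: rhs = 15, matching y values: none (0 points).
  x = 3: rhs = 16, matching y values: 4, 15 (2 points).
  x = 4: rhs = 16, matching y values: 4, 15 (2 points).
  x = 5: rhs = 2, matching y values: none (0 points).
  x = 6: rhs = 18, matching y values: none (0 points).
  x = 7: rhs = 13, matching y values: none (0 points).
  x = 8: rhs = 12, matching y values: none (0 points).
  x = 9: rhs = 2, matching y values: none (0 points).
  x = 10: rhs = 8, matching y values: none (0 points).
  x = 11: rhs = 17, matching y values: 6, 13 (2 points).
  x = 12: rhs = 16, matching y values: 4, 15 (2 points).
  x = 13: rhs = 11, matching y values: 7, 12 (2 points).
  x = 14: rhs = 8, matching y values: none (0 points).
  x = 15: rhs = 13, matching y values: none (0 points).
  x = 16: rhs = 13, matching y values: none (0 points).
  x = 17: rhs = 14, matching y values: none (0 points).
  x = 18: rhs = 3, matching y values: none (0 points).
Total affine count: 14.
Full point count |E(F_19)| = 14 + 1 = 15.
Hasse bound: |15 − (19+1)| = |-5| = 5 ≤ 2√19 ≈ 8.7178 ✓.


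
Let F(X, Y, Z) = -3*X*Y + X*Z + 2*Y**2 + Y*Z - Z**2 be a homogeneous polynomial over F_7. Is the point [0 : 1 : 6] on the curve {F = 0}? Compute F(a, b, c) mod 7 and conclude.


F(0,1,6) ≡ 0 (mod 7); P is on the curve.

Evaluate F(0, 1, 6) term-by-term (mod 7).
  -3*X*Y ↦ -3·0·1·1 = 0
  X*Z ↦ 1·0·1·6 = 0
  2*Y**2 ↦ 2·1·1·1 = 2
  Y*Z ↦ 1·1·1·6 = 6
  -Z**2 ↦ -1·1·1·36 = -36
Sum: F(0, 1, 6) = (0) + (0) + (2) + (6) + (-36) = -28.
Reducing mod 7: -28 ≡ 0 (mod 7).
Since F(a, b, c) ≡ 0 (mod 7), P lies on the curve.


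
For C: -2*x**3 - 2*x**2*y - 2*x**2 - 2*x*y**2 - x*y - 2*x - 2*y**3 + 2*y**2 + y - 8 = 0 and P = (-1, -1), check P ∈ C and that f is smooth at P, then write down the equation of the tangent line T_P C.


Tangent line at P: -9*x - 14*y - 23 = 0.

Step 1: f(-1, -1) = 0, so P lies on C.
Step 2: partial derivatives
  f_x(x, y) = -6*x**2 - 4*x*y - 4*x - 2*y**2 - y - 2, f_y(x, y) = -2*x**2 - 4*x*y - x - 6*y**2 + 4*y + 1.
  f_x(P) = -9, f_y(P) = -14 (gradient nonzero, so P is smooth).
Step 3: tangent line at P: -9·(x − -1) + -14·(y − -1) = 0.
Expanding: -9*x - 14*y - 23 = 0.


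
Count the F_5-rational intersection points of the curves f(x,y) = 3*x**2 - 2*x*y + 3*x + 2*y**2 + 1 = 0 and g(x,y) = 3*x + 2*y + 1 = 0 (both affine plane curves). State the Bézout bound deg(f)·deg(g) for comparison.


Common zeros: {(2, 4), (4, 1)}; count = 2; Bézout bound = 2.

deg(f) = 2, deg(g) = 1, so Bézout bound = 2.
Scan x ∈ F_5. For each x, list the y ∈ F_5 with f(x, y) ≡ 0 and those with g(x, y) ≡ 0 (mod 5); the common zeros in that column are the intersection.
  x = 0: f ≡ 0 at y ∈ ∅; g ≡ 0 at y ∈ {2}; common: ∅.
  x = 1: f ≡ 0 at y ∈ ∅; g ≡ 0 at y ∈ {3}; common: ∅.
  x = 2: f ≡ 0 at y ∈ {3, 4}; g ≡ 0 at y ∈ {4}; common: {4}.
  x = 3: f ≡ 0 at y ∈ {4}; g ≡ 0 at y ∈ {0}; common: ∅.
  x = 4: f ≡ 0 at y ∈ {1, 3}; g ≡ 0 at y ∈ {1}; common: {1}.
Collecting: common zeros = {(2, 4), (4, 1)}, so the count is 2.
Comparison with the Bézout bound: 2 ≤ 2 = deg(f)·deg(g), as expected for curves with no common component (the bound is attained).


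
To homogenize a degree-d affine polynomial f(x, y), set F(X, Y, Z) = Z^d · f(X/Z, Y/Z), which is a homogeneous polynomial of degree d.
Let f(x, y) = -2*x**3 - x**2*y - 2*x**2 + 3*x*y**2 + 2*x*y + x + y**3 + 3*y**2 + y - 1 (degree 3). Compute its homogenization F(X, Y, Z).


F(X, Y, Z) = -2*X**3 - X**2*Y - 2*X**2*Z + 3*X*Y**2 + 2*X*Y*Z + X*Z**2 + Y**3 + 3*Y**2*Z + Y*Z**2 - Z**3

deg(f) = 3.
Substitute x = X/Z, y = Y/Z into f, then multiply by Z^3.
  monomial -2·x^3·y^0 ↦ -2·X^3·Y^0·Z^0.
  monomial -1·x^2·y^1 ↦ -1·X^2·Y^1·Z^0.
  monomial -2·x^2·y^0 ↦ -2·X^2·Y^0·Z^1.
  monomial 3·x^1·y^2 ↦ 3·X^1·Y^2·Z^0.
  monomial 2·x^1·y^1 ↦ 2·X^1·Y^1·Z^1.
  monomial 1·x^1·y^0 ↦ 1·X^1·Y^0·Z^2.
  monomial 1·x^0·y^3 ↦ 1·X^0·Y^3·Z^0.
  monomial 3·x^0·y^2 ↦ 3·X^0·Y^2·Z^1.
  monomial 1·x^0·y^1 ↦ 1·X^0·Y^1·Z^2.
  monomial -1·x^0·y^0 ↦ -1·X^0·Y^0·Z^3.
Collecting: F(X, Y, Z) = -2*X**3 - X**2*Y - 2*X**2*Z + 3*X*Y**2 + 2*X*Y*Z + X*Z**2 + Y**3 + 3*Y**2*Z + Y*Z**2 - Z**3.
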